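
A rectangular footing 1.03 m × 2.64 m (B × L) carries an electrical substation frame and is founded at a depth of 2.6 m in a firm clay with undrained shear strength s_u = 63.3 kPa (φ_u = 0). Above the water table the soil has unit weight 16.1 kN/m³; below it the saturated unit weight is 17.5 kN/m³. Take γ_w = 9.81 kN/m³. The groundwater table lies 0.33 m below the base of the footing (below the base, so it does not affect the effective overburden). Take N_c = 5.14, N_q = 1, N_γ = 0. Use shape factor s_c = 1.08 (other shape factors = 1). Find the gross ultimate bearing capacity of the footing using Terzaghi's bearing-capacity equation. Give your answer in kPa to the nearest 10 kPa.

q_ult ≈ 390 kPa

Effective surcharge at the founding depth q = γ·D_f = 16.1 × 2.6 = 41.86 kPa.
q_ult = c·N_c·s_c + q·N_q
     = 63.3 × 5.14 × 1.08 + 41.86 × 1
     = 351.39 + 41.86 = 393.25 kPa.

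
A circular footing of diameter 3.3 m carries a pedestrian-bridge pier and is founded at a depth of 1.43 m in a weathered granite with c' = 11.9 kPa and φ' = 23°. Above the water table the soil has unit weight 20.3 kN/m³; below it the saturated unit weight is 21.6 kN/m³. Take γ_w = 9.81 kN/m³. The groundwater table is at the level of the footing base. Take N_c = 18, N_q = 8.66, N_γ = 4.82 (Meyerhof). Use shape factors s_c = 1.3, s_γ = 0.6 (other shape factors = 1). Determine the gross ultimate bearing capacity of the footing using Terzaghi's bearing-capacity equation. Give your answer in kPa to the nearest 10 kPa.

q_ult ≈ 590 kPa

Effective surcharge at the founding depth q = γ·D_f = 20.3 × 1.43 = 29.029 kPa.
The water table coincides with the base, so in the self-weight term γ → γ' = 11.79 kN/m³.
q_ult = c·N_c·s_c + q·N_q + 0.5·γ·B·N_γ·s_γ
     = 11.9 × 18 × 1.3 + 29.029 × 8.66 + 0.5 × 11.79 × 3.3 × 4.82 × 0.6
     = 278.46 + 251.39 + 56.26 = 586.11 kPa.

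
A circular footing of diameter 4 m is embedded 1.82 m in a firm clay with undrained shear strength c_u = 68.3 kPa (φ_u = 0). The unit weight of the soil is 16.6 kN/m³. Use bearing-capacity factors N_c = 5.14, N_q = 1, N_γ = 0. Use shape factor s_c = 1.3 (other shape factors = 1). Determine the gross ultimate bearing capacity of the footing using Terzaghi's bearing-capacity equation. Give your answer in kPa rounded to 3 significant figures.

q_ult ≈ 487 kPa

Overburden at base level: q = 16.6 × 1.82 = 30.212 kPa.
Cohesion term c·N_c·s_c = 68.3 × 5.14 × 1.3 = 456.38 kPa; surcharge term q·N_q = 30.212 × 1 = 30.212 kPa.
q_ult = 456.38 + 30.212 = 486.59 kPa.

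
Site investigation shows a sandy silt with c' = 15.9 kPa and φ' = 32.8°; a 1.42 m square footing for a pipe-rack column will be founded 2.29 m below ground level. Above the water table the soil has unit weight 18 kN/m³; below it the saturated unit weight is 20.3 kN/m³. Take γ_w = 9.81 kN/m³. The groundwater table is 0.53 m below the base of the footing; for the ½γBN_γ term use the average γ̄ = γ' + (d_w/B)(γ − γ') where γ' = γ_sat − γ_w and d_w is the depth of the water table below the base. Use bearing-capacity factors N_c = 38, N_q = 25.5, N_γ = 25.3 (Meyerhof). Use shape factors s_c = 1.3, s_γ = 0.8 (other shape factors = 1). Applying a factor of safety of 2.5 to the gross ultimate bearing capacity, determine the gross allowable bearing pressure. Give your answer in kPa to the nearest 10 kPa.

Overburden at base level: q = 18 × 2.29 = 41.22 kPa.
The water table is 0.53 m below the base (< B = 1.42 m), so the ½γBN_γ term uses γ̄ = γ' + (d_w/B)(γ − γ') = 10.49 + (0.53/1.42)(18 − 10.49) = 13.293 kN/m³.
Cohesion term c·N_c·s_c = 15.9 × 38 × 1.3 = 785.46 kPa; surcharge term q·N_q = 41.22 × 25.5 = 1051.1 kPa; self-weight term 0.5·γ·B·N_γ·s_γ = 0.5 × 13.293 × 1.42 × 25.3 × 0.8 = 191.03 kPa.
q_ult = 785.46 + 1051.1 + 191.03 = 2027.6 kPa.
q_all = q_ult / FS = 2027.6 / 2.5 = 811.04 kPa.

q_all ≈ 810 kPa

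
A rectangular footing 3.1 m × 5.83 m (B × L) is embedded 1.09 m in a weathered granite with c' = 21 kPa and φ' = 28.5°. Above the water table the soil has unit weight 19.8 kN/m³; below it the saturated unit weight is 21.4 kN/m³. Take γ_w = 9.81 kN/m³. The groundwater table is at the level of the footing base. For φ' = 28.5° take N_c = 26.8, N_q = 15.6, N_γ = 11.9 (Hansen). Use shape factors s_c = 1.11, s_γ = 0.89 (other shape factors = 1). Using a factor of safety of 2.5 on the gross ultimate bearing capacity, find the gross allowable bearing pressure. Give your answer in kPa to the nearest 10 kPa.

q_all ≈ 460 kPa

Overburden at base level: q = 19.8 × 1.09 = 21.582 kPa.
Below the base the soil is submerged, so the ½γBN_γ term uses γ' = 21.4 − 9.81 = 11.59 kN/m³.
Cohesion term c·N_c·s_c = 21 × 26.8 × 1.11 = 624.71 kPa; surcharge term q·N_q = 21.582 × 15.6 = 336.68 kPa; self-weight term 0.5·γ·B·N_γ·s_γ = 0.5 × 11.59 × 3.1 × 11.9 × 0.89 = 190.26 kPa.
q_ult = 624.71 + 336.68 + 190.26 = 1151.6 kPa.
q_all = 1151.6 / 2.5 = 460.66 kPa.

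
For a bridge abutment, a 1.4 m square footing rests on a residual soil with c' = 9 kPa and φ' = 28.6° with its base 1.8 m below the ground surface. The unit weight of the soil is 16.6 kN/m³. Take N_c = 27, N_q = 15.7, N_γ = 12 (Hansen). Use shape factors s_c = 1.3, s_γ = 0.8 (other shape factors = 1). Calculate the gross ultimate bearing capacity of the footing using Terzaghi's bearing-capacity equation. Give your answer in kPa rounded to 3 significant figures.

q_ult ≈ 897 kPa

q = γ·D_f = 16.6 × 1.8 = 29.88 kPa.
c·N_c·s_c = 9 × 27 × 1.3 = 315.9 kPa
q·N_q = 29.88 × 15.7 = 469.12 kPa
0.5·γ·B·N_γ·s_γ = 0.5 × 16.6 × 1.4 × 12 × 0.8 = 111.55 kPa
q_ult = 315.9 + 469.12 + 111.55 = 896.57 kPa.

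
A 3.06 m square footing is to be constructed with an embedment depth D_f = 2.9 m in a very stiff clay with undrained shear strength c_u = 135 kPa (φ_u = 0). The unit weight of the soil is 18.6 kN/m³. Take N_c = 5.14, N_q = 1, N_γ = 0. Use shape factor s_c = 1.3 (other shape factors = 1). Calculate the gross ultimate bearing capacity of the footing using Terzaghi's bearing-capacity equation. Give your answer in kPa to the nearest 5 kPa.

q = γ·D_f = 18.6 × 2.9 = 53.94 kPa.
c·N_c·s_c = 135 × 5.14 × 1.3 = 902.07 kPa
q·N_q = 53.94 × 1 = 53.94 kPa
q_ult = 902.07 + 53.94 = 956.01 kPa.

q_ult ≈ 955 kPa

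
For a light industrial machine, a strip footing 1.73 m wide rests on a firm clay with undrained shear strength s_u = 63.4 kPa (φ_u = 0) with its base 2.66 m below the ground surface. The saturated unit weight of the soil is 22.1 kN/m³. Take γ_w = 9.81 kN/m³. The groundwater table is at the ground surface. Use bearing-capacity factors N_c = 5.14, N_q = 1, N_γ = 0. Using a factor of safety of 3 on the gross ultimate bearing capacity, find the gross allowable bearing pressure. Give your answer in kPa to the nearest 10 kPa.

q_all ≈ 120 kPa

With the water table at the surface the whole profile is submerged: γ' = 22.1 − 9.81 = 12.29 kN/m³, so q = γ'·D_f = 32.691 kPa.
q_ult = c·N_c + q·N_q
     = 63.4 × 5.14 + 32.691 × 1
     = 325.88 + 32.691 = 358.57 kPa.
q_all = 358.57 / 3 = 119.52 kPa.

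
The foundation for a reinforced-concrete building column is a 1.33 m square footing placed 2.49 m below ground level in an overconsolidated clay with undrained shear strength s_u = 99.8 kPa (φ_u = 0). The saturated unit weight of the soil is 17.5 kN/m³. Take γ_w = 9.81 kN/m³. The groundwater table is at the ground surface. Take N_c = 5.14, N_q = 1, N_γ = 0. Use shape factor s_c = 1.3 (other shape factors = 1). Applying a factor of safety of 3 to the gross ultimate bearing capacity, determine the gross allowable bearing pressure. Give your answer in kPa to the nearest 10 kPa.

q_all ≈ 230 kPa

With the water table at the surface the whole profile is submerged: γ' = 17.5 − 9.81 = 7.69 kN/m³, so q = γ'·D_f = 19.148 kPa.
q_ult = c·N_c·s_c + q·N_q
     = 99.8 × 5.14 × 1.3 + 19.148 × 1
     = 666.86 + 19.148 = 686.01 kPa.
q_all = q_ult / FS = 686.01 / 3 = 228.67 kPa.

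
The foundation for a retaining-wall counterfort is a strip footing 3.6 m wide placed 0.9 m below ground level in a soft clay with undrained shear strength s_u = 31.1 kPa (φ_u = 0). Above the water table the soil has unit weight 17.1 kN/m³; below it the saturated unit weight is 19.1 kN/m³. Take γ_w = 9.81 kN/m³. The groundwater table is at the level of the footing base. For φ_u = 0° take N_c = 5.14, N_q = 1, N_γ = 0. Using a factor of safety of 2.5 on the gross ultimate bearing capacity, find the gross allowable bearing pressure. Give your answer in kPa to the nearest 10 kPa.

Effective surcharge at the founding depth q = γ·D_f = 17.1 × 0.9 = 15.39 kPa.
q_ult = c·N_c + q·N_q
     = 31.1 × 5.14 + 15.39 × 1
     = 159.85 + 15.39 = 175.24 kPa.
q_all = 175.24 / 2.5 = 70.098 kPa.

q_all ≈ 70 kPa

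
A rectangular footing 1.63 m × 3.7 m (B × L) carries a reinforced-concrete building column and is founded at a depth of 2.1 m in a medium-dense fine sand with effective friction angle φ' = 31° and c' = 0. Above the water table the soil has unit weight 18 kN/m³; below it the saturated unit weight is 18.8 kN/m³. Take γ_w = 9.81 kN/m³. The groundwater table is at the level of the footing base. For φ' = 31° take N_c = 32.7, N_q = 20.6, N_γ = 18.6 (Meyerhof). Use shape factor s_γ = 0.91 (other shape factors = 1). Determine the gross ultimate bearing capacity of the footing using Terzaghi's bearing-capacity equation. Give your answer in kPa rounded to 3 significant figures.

q_ult ≈ 903 kPa

Effective surcharge at the founding depth q = γ·D_f = 18 × 2.1 = 37.8 kPa.
The water table coincides with the base, so in the self-weight term γ → γ' = 8.99 kN/m³.
q_ult = q·N_q + 0.5·γ·B·N_γ·s_γ
     = 37.8 × 20.6 + 0.5 × 8.99 × 1.63 × 18.6 × 0.91
     = 778.68 + 124.01 = 902.69 kPa.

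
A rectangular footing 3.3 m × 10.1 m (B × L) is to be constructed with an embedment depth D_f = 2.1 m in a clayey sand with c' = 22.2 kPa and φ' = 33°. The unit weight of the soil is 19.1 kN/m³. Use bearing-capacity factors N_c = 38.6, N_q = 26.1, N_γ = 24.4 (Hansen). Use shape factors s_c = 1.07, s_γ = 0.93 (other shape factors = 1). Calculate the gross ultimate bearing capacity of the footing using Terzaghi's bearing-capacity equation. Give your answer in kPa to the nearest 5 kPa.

Effective surcharge at the founding depth q = γ·D_f = 19.1 × 2.1 = 40.11 kPa.
q_ult = c·N_c·s_c + q·N_q + 0.5·γ·B·N_γ·s_γ
     = 22.2 × 38.6 × 1.07 + 40.11 × 26.1 + 0.5 × 19.1 × 3.3 × 24.4 × 0.93
     = 916.9 + 1046.9 + 715.14 = 2678.9 kPa.

q_ult ≈ 2680 kPa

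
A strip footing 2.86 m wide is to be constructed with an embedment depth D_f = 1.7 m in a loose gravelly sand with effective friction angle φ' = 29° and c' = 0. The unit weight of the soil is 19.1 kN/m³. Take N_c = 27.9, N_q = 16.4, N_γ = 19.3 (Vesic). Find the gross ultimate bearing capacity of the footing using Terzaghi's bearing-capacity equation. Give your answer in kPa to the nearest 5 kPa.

Overburden at base level: q = 19.1 × 1.7 = 32.47 kPa.
Surcharge term q·N_q = 32.47 × 16.4 = 532.51 kPa; self-weight term 0.5·γ·B·N_γ = 0.5 × 19.1 × 2.86 × 19.3 = 527.14 kPa.
q_ult = 532.51 + 527.14 = 1059.6 kPa.

q_ult ≈ 1060 kPa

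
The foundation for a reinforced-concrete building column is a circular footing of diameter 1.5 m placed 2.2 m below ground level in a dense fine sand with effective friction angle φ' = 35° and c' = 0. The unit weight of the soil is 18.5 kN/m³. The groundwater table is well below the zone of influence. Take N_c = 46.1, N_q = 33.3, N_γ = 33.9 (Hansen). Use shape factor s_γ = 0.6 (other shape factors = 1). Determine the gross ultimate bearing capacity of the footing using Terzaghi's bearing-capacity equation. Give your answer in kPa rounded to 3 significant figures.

q_ult ≈ 1640 kPa

q = γ·D_f = 18.5 × 2.2 = 40.7 kPa.
q·N_q = 40.7 × 33.3 = 1355.3 kPa
0.5·γ·B·N_γ·s_γ = 0.5 × 18.5 × 1.5 × 33.9 × 0.6 = 282.22 kPa
q_ult = 1355.3 + 282.22 = 1637.5 kPa.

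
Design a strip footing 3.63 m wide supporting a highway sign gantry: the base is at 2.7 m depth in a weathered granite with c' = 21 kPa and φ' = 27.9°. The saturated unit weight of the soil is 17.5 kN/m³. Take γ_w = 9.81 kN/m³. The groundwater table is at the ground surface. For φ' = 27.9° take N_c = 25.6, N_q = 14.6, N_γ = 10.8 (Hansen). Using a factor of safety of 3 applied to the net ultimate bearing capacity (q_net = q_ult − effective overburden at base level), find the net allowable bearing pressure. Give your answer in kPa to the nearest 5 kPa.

γ' = 17.5 − 9.81 = 7.69 kN/m³ (submerged throughout). q = 7.69 × 2.7 = 20.763 kPa; the same γ' applies in the ½γBN_γ term.
c·N_c = 21 × 25.6 = 537.6 kPa
q·N_q = 20.763 × 14.6 = 303.14 kPa
0.5·γ·B·N_γ = 0.5 × 7.69 × 3.63 × 10.8 = 150.74 kPa
q_ult = 537.6 + 303.14 + 150.74 = 991.48 kPa.
Net ultimate: q_net = 991.48 − 20.763 = 970.72 kPa.
q_all(net) = 970.72 / 3 = 323.57 kPa.

q_all(net) ≈ 325 kPa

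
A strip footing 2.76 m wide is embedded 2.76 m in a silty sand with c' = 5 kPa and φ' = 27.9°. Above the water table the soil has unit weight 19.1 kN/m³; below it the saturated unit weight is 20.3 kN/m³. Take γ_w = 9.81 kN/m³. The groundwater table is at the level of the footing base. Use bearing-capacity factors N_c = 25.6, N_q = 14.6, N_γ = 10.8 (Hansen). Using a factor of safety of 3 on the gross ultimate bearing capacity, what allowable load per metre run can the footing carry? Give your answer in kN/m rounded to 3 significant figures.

≈ 970 kN/m

q = γ·D_f = 19.1 × 2.76 = 52.716 kPa.
For the ½γBN_γ term take γ' = 20.3 − 9.81 = 10.49 kN/m³ (soil below base is submerged).
c·N_c = 5 × 25.6 = 128 kPa
q·N_q = 52.716 × 14.6 = 769.65 kPa
0.5·γ·B·N_γ = 0.5 × 10.49 × 2.76 × 10.8 = 156.34 kPa
q_ult = 128 + 769.65 + 156.34 = 1054 kPa.
Gross allowable pressure q_all = 1054 / 3 = 351.33 kPa.
Allowable wall load = q_all × B = 351.33 × 2.76 = 969.68 kN per metre run.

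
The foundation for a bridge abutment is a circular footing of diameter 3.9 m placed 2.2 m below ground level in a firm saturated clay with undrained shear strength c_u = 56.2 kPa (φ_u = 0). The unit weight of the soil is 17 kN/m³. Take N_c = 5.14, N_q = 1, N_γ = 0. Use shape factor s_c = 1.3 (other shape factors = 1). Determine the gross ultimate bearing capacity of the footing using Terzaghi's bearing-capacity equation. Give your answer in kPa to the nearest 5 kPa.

q_ult ≈ 415 kPa

Effective surcharge at the founding depth q = γ·D_f = 17 × 2.2 = 37.4 kPa.
q_ult = c·N_c·s_c + q·N_q
     = 56.2 × 5.14 × 1.3 + 37.4 × 1
     = 375.53 + 37.4 = 412.93 kPa.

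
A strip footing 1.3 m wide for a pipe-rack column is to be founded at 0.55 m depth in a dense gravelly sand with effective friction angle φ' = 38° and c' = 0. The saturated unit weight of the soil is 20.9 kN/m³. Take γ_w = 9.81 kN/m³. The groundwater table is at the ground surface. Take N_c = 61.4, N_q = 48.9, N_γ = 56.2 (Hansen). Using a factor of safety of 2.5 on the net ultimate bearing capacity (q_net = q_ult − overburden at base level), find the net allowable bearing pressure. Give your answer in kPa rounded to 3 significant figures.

q_all(net) ≈ 279 kPa

With the water table at the surface the whole profile is submerged: γ' = 20.9 − 9.81 = 11.09 kN/m³, so q = γ'·D_f = 6.0995 kPa; the same γ' applies in the ½γBN_γ term.
q_ult = q·N_q + 0.5·γ·B·N_γ
     = 6.0995 × 48.9 + 0.5 × 11.09 × 1.3 × 56.2
     = 298.27 + 405.12 = 703.38 kPa.
q_net = 703.38 − 6.0995 = 697.28 kPa.
q_all(net) = 697.28 / 2.5 = 278.91 kPa.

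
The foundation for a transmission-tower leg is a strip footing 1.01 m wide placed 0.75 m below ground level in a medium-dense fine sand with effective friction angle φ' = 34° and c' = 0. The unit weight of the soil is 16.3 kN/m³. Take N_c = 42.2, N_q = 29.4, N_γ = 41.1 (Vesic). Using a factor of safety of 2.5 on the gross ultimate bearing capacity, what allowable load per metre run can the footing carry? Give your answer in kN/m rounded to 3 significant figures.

Effective surcharge at the founding depth q = γ·D_f = 16.3 × 0.75 = 12.225 kPa.
q_ult = q·N_q + 0.5·γ·B·N_γ
     = 12.225 × 29.4 + 0.5 × 16.3 × 1.01 × 41.1
     = 359.42 + 338.31 = 697.73 kPa.
Gross allowable pressure q_all = 697.73 / 2.5 = 279.09 kPa.
Allowable wall load = q_all × B = 279.09 × 1.01 = 281.88 kN per metre run.

≈ 282 kN/m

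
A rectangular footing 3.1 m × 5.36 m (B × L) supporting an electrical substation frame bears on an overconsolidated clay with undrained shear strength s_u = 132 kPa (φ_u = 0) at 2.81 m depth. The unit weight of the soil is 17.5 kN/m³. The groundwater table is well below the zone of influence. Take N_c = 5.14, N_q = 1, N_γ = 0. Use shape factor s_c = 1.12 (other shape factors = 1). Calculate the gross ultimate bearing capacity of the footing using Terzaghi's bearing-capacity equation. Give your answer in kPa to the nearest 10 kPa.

q_ult ≈ 810 kPa

Effective surcharge at the founding depth q = γ·D_f = 17.5 × 2.81 = 49.175 kPa.
q_ult = c·N_c·s_c + q·N_q
     = 132 × 5.14 × 1.12 + 49.175 × 1
     = 759.9 + 49.175 = 809.07 kPa.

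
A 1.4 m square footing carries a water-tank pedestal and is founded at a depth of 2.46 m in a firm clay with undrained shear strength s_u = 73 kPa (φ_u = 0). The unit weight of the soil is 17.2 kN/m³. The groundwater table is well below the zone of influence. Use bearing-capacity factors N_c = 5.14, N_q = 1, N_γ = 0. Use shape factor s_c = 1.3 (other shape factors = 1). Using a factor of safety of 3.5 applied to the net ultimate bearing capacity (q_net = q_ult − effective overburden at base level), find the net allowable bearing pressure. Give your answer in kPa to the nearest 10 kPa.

Effective surcharge at the founding depth q = γ·D_f = 17.2 × 2.46 = 42.312 kPa.
q_ult = c·N_c·s_c + q·N_q
     = 73 × 5.14 × 1.3 + 42.312 × 1
     = 487.79 + 42.312 = 530.1 kPa.
Net ultimate: q_net = 530.1 − 42.312 = 487.79 kPa.
q_all(net) = 487.79 / 3.5 = 139.37 kPa.

q_all(net) ≈ 140 kPa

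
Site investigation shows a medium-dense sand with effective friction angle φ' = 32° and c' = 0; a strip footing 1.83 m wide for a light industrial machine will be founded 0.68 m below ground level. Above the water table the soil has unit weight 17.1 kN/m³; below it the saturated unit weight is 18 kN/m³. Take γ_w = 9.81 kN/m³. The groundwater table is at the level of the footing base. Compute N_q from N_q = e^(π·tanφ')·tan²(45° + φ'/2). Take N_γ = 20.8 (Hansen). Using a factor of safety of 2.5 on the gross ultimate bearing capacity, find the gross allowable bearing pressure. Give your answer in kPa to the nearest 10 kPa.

q_all ≈ 170 kPa

N_q = e^(π·tan32°)·tan²(61°) = 23.18.
Effective surcharge at the founding depth q = γ·D_f = 17.1 × 0.68 = 11.628 kPa.
The water table coincides with the base, so in the self-weight term γ → γ' = 8.19 kN/m³.
q_ult = q·N_q + 0.5·γ·B·N_γ
     = 11.628 × 23.177 + 0.5 × 8.19 × 1.83 × 20.8
     = 269.5 + 155.87 = 425.37 kPa.
q_all = 425.37 / 2.5 = 170.15 kPa.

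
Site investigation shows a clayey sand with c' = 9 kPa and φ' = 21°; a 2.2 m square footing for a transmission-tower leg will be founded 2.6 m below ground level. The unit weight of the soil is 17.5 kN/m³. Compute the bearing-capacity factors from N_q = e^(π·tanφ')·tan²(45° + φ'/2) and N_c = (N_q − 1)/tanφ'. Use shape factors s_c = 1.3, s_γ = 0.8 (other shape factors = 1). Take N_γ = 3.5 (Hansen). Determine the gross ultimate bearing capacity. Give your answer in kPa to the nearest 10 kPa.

tan21° = 0.3839, so N_q = e^(π×0.3839)·tan²(55.5°) = 3.34 × 2.117 = 7.07.
N_c = (7.07 − 1)/tan21° = 15.81.
Effective surcharge at the founding depth q = γ·D_f = 17.5 × 2.6 = 45.5 kPa.
q_ult = c·N_c·s_c + q·N_q + 0.5·γ·B·N_γ·s_γ
     = 9 × 15.815 × 1.3 + 45.5 × 7.0708 + 0.5 × 17.5 × 2.2 × 3.5 × 0.8
     = 185.03 + 321.72 + 53.9 = 560.65 kPa.

q_ult ≈ 560 kPa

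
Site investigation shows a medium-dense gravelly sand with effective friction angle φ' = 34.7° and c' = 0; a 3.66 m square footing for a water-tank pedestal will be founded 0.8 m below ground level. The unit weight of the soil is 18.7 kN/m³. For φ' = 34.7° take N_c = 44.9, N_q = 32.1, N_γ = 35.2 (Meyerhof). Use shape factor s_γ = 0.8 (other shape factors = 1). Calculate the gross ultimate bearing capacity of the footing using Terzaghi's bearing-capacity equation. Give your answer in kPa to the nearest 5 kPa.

q = γ·D_f = 18.7 × 0.8 = 14.96 kPa.
q·N_q = 14.96 × 32.1 = 480.22 kPa
0.5·γ·B·N_γ·s_γ = 0.5 × 18.7 × 3.66 × 35.2 × 0.8 = 963.66 kPa
q_ult = 480.22 + 963.66 = 1443.9 kPa.

q_ult ≈ 1445 kPa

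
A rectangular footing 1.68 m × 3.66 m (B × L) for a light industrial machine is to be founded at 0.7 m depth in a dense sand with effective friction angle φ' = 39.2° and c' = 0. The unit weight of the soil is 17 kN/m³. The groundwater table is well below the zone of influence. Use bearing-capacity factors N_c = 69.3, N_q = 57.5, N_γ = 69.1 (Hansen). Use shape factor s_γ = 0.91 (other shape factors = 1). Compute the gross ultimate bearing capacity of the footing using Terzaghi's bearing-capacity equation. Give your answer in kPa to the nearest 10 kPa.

Effective surcharge at the founding depth q = γ·D_f = 17 × 0.7 = 11.9 kPa.
q_ult = q·N_q + 0.5·γ·B·N_γ·s_γ
     = 11.9 × 57.5 + 0.5 × 17 × 1.68 × 69.1 × 0.91
     = 684.25 + 897.94 = 1582.2 kPa.

q_ult ≈ 1580 kPa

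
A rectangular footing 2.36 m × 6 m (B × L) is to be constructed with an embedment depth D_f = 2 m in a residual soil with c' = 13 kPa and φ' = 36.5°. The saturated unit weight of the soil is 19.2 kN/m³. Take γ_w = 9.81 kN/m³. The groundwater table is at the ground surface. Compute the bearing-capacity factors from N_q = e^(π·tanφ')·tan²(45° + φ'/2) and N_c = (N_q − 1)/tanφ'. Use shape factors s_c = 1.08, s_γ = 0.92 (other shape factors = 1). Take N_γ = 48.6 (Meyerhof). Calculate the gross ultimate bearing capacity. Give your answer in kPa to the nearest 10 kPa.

q_ult ≈ 2000 kPa

tan36.5° = 0.74, so N_q = e^(π×0.74)·tan²(63.25°) = 10.223 × 3.936 = 40.24.
N_c = (40.24 − 1)/tan36.5° = 53.03.
Water table at ground surface, so effective unit weight γ' = 19.2 − 9.81 = 9.39 kN/m³ is used throughout; overburden q = 9.39 × 2 = 18.78 kPa; the same γ' applies in the ½γBN_γ term.
Cohesion term c·N_c·s_c = 13 × 53.029 × 1.08 = 744.53 kPa; surcharge term q·N_q = 18.78 × 40.24 = 755.7 kPa; self-weight term 0.5·γ·B·N_γ·s_γ = 0.5 × 9.39 × 2.36 × 48.6 × 0.92 = 495.42 kPa.
q_ult = 744.53 + 755.7 + 495.42 = 1995.6 kPa.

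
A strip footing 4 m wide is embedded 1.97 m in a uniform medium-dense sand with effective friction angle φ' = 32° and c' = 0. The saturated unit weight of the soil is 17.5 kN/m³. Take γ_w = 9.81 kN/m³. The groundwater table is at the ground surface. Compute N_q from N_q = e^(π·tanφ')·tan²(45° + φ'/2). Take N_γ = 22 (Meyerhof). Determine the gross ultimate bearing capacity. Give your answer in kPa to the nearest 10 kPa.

tan32° = 0.6249, so N_q = e^(π×0.6249)·tan²(61°) = 7.121 × 3.255 = 23.18.
γ' = 17.5 − 9.81 = 7.69 kN/m³ (submerged throughout). q = 7.69 × 1.97 = 15.149 kPa; the same γ' applies in the ½γBN_γ term.
q·N_q = 15.149 × 23.177 = 351.11 kPa
0.5·γ·B·N_γ = 0.5 × 7.69 × 4 × 22 = 338.36 kPa
q_ult = 351.11 + 338.36 = 689.47 kPa.

q_ult ≈ 690 kPa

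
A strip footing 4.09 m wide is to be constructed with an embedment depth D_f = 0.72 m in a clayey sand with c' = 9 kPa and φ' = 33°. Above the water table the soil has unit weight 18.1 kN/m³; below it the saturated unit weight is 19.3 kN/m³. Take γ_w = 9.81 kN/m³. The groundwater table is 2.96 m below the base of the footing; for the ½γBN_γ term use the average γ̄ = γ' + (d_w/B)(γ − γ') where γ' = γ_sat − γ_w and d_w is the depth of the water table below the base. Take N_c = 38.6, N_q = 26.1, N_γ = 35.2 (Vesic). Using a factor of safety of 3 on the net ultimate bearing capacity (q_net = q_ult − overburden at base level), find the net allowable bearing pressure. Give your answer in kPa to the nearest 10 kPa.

q = γ·D_f = 18.1 × 0.72 = 13.032 kPa.
γ' = 9.49 kN/m³; averaging over the depth B below the base, γ̄ = γ' + (d_w/B)(γ − γ') = 15.721 kN/m³.
c·N_c = 9 × 38.6 = 347.4 kPa
q·N_q = 13.032 × 26.1 = 340.14 kPa
0.5·γ·B·N_γ = 0.5 × 15.721 × 4.09 × 35.2 = 1131.7 kPa
q_ult = 347.4 + 340.14 + 1131.7 = 1819.2 kPa.
q_net = 1819.2 − 13.032 = 1806.2 kPa.
q_all(net) = 1806.2 / 3 = 602.06 kPa.

q_all(net) ≈ 600 kPa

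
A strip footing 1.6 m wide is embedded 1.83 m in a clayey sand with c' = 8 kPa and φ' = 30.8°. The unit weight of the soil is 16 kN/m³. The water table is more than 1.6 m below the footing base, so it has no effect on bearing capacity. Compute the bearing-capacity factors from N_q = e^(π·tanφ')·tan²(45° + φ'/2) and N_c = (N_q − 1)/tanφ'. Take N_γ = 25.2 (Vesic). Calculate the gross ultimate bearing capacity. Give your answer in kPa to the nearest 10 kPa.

tan30.8° = 0.5961, so N_q = e^(π×0.5961)·tan²(60.4°) = 6.506 × 3.099 = 20.16.
N_c = (20.16 − 1)/tan30.8° = 32.14.
Overburden at base level: q = 16 × 1.83 = 29.28 kPa.
Cohesion term c·N_c = 8 × 32.143 = 257.14 kPa; surcharge term q·N_q = 29.28 × 20.161 = 590.32 kPa; self-weight term 0.5·γ·B·N_γ = 0.5 × 16 × 1.6 × 25.2 = 322.56 kPa.
q_ult = 257.14 + 590.32 + 322.56 = 1170 kPa.

q_ult ≈ 1170 kPa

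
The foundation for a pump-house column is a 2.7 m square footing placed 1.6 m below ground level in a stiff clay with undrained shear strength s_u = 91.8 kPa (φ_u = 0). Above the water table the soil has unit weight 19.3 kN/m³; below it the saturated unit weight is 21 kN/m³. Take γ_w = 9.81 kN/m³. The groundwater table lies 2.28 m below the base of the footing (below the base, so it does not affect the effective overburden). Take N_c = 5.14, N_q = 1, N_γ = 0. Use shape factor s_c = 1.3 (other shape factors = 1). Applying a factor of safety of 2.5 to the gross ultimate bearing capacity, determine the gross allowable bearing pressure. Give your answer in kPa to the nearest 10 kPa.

q_all ≈ 260 kPa

Effective surcharge at the founding depth q = γ·D_f = 19.3 × 1.6 = 30.88 kPa.
q_ult = c·N_c·s_c + q·N_q
     = 91.8 × 5.14 × 1.3 + 30.88 × 1
     = 613.41 + 30.88 = 644.29 kPa.
q_all = q_ult / FS = 644.29 / 2.5 = 257.72 kPa.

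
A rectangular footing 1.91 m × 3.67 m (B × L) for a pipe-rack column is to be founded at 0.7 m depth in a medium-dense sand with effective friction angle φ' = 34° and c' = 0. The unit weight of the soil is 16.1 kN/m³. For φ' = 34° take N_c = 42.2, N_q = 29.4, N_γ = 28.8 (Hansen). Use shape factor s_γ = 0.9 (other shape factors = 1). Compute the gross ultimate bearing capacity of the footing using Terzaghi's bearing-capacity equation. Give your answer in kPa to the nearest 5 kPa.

Effective surcharge at the founding depth q = γ·D_f = 16.1 × 0.7 = 11.27 kPa.
q_ult = q·N_q + 0.5·γ·B·N_γ·s_γ
     = 11.27 × 29.4 + 0.5 × 16.1 × 1.91 × 28.8 × 0.9
     = 331.34 + 398.53 = 729.87 kPa.

q_ult ≈ 730 kPa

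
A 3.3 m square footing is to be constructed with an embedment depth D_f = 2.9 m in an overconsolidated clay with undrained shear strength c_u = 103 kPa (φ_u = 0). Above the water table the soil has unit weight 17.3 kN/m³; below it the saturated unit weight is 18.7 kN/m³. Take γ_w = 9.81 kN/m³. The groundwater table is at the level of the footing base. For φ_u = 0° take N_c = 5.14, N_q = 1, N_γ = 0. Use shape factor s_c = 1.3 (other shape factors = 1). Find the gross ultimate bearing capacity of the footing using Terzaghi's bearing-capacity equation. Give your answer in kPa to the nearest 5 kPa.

q_ult ≈ 740 kPa

Effective surcharge at the founding depth q = γ·D_f = 17.3 × 2.9 = 50.17 kPa.
q_ult = c·N_c·s_c + q·N_q
     = 103 × 5.14 × 1.3 + 50.17 × 1
     = 688.25 + 50.17 = 738.42 kPa.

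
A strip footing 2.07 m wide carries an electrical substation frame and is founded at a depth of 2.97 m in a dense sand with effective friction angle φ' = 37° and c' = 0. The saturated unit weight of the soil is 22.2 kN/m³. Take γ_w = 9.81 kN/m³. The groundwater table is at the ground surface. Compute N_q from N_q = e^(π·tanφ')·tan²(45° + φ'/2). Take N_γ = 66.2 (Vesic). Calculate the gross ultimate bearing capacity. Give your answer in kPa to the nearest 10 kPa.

tan37° = 0.7536, so N_q = e^(π×0.7536)·tan²(63.5°) = 10.669 × 4.023 = 42.92.
Water table at ground surface, so effective unit weight γ' = 22.2 − 9.81 = 12.39 kN/m³ is used throughout; overburden q = 12.39 × 2.97 = 36.798 kPa; the same γ' applies in the ½γBN_γ term.
Surcharge term q·N_q = 36.798 × 42.92 = 1579.4 kPa; self-weight term 0.5·γ·B·N_γ = 0.5 × 12.39 × 2.07 × 66.2 = 848.93 kPa.
q_ult = 1579.4 + 848.93 = 2428.3 kPa.

q_ult ≈ 2430 kPa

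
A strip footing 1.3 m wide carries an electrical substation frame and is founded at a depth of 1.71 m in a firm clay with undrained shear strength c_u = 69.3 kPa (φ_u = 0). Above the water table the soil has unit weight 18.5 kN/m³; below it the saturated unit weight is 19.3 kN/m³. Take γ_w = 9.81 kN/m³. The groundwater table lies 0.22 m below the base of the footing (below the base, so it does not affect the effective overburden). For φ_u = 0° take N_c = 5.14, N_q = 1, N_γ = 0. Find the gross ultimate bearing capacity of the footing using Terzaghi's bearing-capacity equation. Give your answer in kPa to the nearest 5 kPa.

q_ult ≈ 390 kPa

q = γ·D_f = 18.5 × 1.71 = 31.635 kPa.
c·N_c = 69.3 × 5.14 = 356.2 kPa
q·N_q = 31.635 × 1 = 31.635 kPa
q_ult = 356.2 + 31.635 = 387.84 kPa.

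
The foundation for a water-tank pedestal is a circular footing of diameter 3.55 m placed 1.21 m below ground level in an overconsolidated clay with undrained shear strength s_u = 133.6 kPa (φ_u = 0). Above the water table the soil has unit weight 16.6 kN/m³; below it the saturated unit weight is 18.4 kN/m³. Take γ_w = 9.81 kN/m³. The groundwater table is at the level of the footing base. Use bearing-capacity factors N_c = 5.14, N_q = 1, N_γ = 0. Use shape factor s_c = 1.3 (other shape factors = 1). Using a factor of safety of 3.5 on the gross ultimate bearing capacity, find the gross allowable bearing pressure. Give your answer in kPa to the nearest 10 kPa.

q_all ≈ 260 kPa

q = γ·D_f = 16.6 × 1.21 = 20.086 kPa.
c·N_c·s_c = 133.6 × 5.14 × 1.3 = 892.72 kPa
q·N_q = 20.086 × 1 = 20.086 kPa
q_ult = 892.72 + 20.086 = 912.8 kPa.
q_all = 912.8 / 3.5 = 260.8 kPa.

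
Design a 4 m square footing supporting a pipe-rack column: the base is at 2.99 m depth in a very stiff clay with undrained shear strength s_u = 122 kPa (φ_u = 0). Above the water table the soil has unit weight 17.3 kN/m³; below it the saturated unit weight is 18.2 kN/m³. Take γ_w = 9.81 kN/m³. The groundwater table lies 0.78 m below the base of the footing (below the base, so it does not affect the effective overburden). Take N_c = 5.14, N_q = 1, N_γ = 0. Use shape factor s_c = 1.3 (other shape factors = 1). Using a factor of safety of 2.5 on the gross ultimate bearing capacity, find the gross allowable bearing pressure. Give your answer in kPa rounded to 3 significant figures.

Effective surcharge at the founding depth q = γ·D_f = 17.3 × 2.99 = 51.727 kPa.
q_ult = c·N_c·s_c + q·N_q
     = 122 × 5.14 × 1.3 + 51.727 × 1
     = 815.2 + 51.727 = 866.93 kPa.
q_all = 866.93 / 2.5 = 346.77 kPa.

q_all ≈ 347 kPa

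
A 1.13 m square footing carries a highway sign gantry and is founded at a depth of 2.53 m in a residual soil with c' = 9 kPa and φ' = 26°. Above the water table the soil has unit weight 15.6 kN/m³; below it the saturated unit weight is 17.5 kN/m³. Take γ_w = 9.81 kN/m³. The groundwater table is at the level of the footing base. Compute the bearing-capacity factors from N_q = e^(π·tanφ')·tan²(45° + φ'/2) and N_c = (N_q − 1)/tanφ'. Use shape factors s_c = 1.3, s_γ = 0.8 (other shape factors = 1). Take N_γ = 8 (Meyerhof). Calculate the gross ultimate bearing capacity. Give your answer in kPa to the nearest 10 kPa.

tan26° = 0.4877, so N_q = e^(π×0.4877)·tan²(58°) = 4.629 × 2.561 = 11.85.
N_c = (11.85 − 1)/tan26° = 22.25.
Overburden at base level: q = 15.6 × 2.53 = 39.468 kPa.
Below the base the soil is submerged, so the ½γBN_γ term uses γ' = 17.5 − 9.81 = 7.69 kN/m³.
Cohesion term c·N_c·s_c = 9 × 22.254 × 1.3 = 260.38 kPa; surcharge term q·N_q = 39.468 × 11.854 = 467.86 kPa; self-weight term 0.5·γ·B·N_γ·s_γ = 0.5 × 7.69 × 1.13 × 8 × 0.8 = 27.807 kPa.
q_ult = 260.38 + 467.86 + 27.807 = 756.05 kPa.

q_ult ≈ 760 kPa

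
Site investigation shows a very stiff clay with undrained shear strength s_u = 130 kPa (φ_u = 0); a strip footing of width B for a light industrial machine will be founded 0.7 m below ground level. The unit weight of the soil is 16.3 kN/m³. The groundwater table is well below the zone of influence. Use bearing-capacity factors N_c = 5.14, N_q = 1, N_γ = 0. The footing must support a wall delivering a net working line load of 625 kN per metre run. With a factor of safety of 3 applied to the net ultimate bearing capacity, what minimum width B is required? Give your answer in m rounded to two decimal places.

B = 2.81 m

q = γ·D_f = 16.3 × 0.7 = 11.41 kPa.
c·N_c = 130 × 5.14 = 668.2 kPa
q·N_q = 11.41 × 1 = 11.41 kPa
q_ult = 668.2 + 11.41 = 679.61 kPa.
For φ = 0 the ½γBN_γ term vanishes, so q_ult is independent of B. q_net = 679.61 − 11.41 = 668.2 kPa; q_all(net) = 668.2/3 = 222.73 kPa.
Required width B = w / q_all(net) = 625 / 222.73 = 2.806 m.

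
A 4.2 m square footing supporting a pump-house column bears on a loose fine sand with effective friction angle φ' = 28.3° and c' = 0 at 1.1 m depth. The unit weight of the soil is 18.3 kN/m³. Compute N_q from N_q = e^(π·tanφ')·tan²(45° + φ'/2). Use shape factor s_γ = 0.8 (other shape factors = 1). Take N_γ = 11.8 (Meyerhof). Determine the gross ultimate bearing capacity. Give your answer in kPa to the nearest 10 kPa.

q_ult ≈ 670 kPa

tan28.3° = 0.5384, so N_q = e^(π×0.5384)·tan²(59.15°) = 5.428 × 2.803 = 15.21.
q = γ·D_f = 18.3 × 1.1 = 20.13 kPa.
q·N_q = 20.13 × 15.214 = 306.26 kPa
0.5·γ·B·N_γ·s_γ = 0.5 × 18.3 × 4.2 × 11.8 × 0.8 = 362.78 kPa
q_ult = 306.26 + 362.78 = 669.04 kPa.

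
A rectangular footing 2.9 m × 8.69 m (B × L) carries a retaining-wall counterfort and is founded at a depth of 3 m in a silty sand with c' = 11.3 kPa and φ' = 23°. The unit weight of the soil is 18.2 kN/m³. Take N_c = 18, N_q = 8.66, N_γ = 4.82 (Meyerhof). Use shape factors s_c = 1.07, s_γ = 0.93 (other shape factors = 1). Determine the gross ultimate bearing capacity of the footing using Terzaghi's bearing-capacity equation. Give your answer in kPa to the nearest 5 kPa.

q = γ·D_f = 18.2 × 3 = 54.6 kPa.
c·N_c·s_c = 11.3 × 18 × 1.07 = 217.64 kPa
q·N_q = 54.6 × 8.66 = 472.84 kPa
0.5·γ·B·N_γ·s_γ = 0.5 × 18.2 × 2.9 × 4.82 × 0.93 = 118.3 kPa
q_ult = 217.64 + 472.84 + 118.3 = 808.77 kPa.

q_ult ≈ 810 kPa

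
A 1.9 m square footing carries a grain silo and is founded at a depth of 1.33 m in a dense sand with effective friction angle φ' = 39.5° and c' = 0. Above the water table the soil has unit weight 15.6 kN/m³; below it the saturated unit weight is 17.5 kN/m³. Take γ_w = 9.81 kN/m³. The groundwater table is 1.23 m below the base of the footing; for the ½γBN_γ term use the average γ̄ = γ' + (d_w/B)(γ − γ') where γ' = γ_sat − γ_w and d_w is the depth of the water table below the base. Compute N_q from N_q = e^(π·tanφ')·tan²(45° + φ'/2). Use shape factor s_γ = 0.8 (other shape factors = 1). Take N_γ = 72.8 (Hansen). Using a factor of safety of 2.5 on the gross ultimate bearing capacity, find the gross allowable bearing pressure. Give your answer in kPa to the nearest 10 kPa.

N_q = e^(π·tan39.5°)·tan²(64.75°) = 59.91.
Effective surcharge at the founding depth q = γ·D_f = 15.6 × 1.33 = 20.748 kPa.
With d_w = 1.23 m < B, γ̄ = 7.69 + (1.23/1.9) × (15.6 − 7.69) = 12.811 kN/m³.
q_ult = q·N_q + 0.5·γ·B·N_γ·s_γ
     = 20.748 × 59.91 + 0.5 × 12.811 × 1.9 × 72.8 × 0.8
     = 1243 + 708.79 = 1951.8 kPa.
q_all = 1951.8 / 2.5 = 780.72 kPa.

q_all ≈ 780 kPa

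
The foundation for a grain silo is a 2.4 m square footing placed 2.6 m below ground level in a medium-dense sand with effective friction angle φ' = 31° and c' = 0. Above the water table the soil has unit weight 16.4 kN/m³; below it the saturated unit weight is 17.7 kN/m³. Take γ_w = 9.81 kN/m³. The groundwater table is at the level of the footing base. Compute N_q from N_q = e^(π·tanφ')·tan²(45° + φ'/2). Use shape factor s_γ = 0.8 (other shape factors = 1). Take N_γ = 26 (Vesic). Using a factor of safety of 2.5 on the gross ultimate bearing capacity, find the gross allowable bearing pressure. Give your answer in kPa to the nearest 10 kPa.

q_all ≈ 430 kPa

N_q = e^(π·tan31°)·tan²(60.5°) = 20.63.
Overburden at base level: q = 16.4 × 2.6 = 42.64 kPa.
Below the base the soil is submerged, so the ½γBN_γ term uses γ' = 17.7 − 9.81 = 7.89 kN/m³.
Surcharge term q·N_q = 42.64 × 20.631 = 879.7 kPa; self-weight term 0.5·γ·B·N_γ·s_γ = 0.5 × 7.89 × 2.4 × 26 × 0.8 = 196.93 kPa.
q_ult = 879.7 + 196.93 = 1076.6 kPa.
q_all = 1076.6 / 2.5 = 430.65 kPa.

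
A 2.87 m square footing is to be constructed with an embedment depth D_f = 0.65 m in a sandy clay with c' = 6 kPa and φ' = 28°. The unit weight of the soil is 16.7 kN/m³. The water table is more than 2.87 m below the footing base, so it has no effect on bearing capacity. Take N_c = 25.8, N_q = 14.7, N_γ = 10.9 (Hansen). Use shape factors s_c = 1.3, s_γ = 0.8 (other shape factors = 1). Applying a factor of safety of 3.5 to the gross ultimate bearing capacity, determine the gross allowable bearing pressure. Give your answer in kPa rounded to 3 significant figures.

q = γ·D_f = 16.7 × 0.65 = 10.855 kPa.
c·N_c·s_c = 6 × 25.8 × 1.3 = 201.24 kPa
q·N_q = 10.855 × 14.7 = 159.57 kPa
0.5·γ·B·N_γ·s_γ = 0.5 × 16.7 × 2.87 × 10.9 × 0.8 = 208.97 kPa
q_ult = 201.24 + 159.57 + 208.97 = 569.78 kPa.
q_all = q_ult / FS = 569.78 / 3.5 = 162.79 kPa.

q_all ≈ 163 kPa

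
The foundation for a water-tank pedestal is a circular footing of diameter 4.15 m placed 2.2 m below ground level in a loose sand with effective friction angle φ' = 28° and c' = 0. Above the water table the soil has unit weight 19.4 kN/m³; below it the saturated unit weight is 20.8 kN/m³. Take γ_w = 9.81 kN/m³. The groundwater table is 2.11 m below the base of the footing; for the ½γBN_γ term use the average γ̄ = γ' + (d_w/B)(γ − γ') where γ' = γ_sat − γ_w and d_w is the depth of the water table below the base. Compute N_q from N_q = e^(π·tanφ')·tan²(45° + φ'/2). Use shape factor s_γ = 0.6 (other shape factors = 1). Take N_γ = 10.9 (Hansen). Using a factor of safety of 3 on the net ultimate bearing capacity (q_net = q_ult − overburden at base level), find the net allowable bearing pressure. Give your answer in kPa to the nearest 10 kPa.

N_q = e^(π·tan28°)·tan²(59°) = 14.72.
q = γ·D_f = 19.4 × 2.2 = 42.68 kPa.
γ' = 10.99 kN/m³; averaging over the depth B below the base, γ̄ = γ' + (d_w/B)(γ − γ') = 15.266 kN/m³.
q·N_q = 42.68 × 14.72 = 628.24 kPa
0.5·γ·B·N_γ·s_γ = 0.5 × 15.266 × 4.15 × 10.9 × 0.6 = 207.17 kPa
q_ult = 628.24 + 207.17 = 835.41 kPa.
q_net = 835.41 − 42.68 = 792.73 kPa.
q_all(net) = 792.73 / 3 = 264.24 kPa.

q_all(net) ≈ 260 kPa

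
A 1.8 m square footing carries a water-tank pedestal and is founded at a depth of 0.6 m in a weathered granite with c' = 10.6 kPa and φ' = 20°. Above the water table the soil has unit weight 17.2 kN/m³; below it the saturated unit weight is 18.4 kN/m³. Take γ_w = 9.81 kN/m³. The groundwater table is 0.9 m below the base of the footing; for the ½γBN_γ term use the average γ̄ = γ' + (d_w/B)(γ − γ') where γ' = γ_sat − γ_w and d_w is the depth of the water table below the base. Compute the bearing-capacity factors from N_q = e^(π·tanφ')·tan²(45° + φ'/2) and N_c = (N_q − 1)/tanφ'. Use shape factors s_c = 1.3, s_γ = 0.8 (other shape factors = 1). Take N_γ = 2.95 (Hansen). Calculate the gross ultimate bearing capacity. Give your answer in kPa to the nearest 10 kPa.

q_ult ≈ 300 kPa

tan20° = 0.364, so N_q = e^(π×0.364)·tan²(55°) = 3.138 × 2.04 = 6.4.
N_c = (6.4 − 1)/tan20° = 14.83.
q = γ·D_f = 17.2 × 0.6 = 10.32 kPa.
γ' = 8.59 kN/m³; averaging over the depth B below the base, γ̄ = γ' + (d_w/B)(γ − γ') = 12.895 kN/m³.
c·N_c·s_c = 10.6 × 14.835 × 1.3 = 204.42 kPa
q·N_q = 10.32 × 6.3994 = 66.042 kPa
0.5·γ·B·N_γ·s_γ = 0.5 × 12.895 × 1.8 × 2.95 × 0.8 = 27.389 kPa
q_ult = 204.42 + 66.042 + 27.389 = 297.85 kPa.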